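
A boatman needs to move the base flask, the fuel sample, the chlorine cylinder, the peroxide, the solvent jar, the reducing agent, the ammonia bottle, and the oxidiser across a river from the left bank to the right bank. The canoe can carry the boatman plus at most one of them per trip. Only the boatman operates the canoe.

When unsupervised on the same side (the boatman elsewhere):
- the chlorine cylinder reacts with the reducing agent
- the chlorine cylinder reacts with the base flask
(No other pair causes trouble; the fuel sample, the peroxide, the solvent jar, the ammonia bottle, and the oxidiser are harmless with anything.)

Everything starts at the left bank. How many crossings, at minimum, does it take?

17

Counting alone: the boatman can take at most 1 across per trip to the right bank, so moving all 8 needs at least 8 loaded trips out, with a return between consecutive ones — at least 15 crossings.
The safety rule pushes this higher. Following every safe sequence of crossings, the most of the 8 that can be at the right bank as the canoe arrives there on crossing 15 is 7 — never all 8.
So no plan with fewer than 17 crossings exists, and this one achieves 17:
1. Boatman goes to the right bank with the chlorine cylinder.
2. Boatman goes back to the left bank alone.
3. Boatman goes to the right bank with the base flask.
4. Boatman goes back to the left bank with the chlorine cylinder.
5. Boatman goes to the right bank with the reducing agent.
6. Boatman goes back to the left bank alone.
7. Boatman goes to the right bank with the fuel sample.
8. Boatman goes back to the left bank alone.
9. Boatman goes to the right bank with the peroxide.
10. Boatman goes back to the left bank alone.
11. Boatman goes to the right bank with the solvent jar.
12. Boatman goes back to the left bank alone.
13. Boatman goes to the right bank with the ammonia bottle.
14. Boatman goes back to the left bank alone.
15. Boatman goes to the right bank with the oxidiser.
16. Boatman goes back to the left bank alone.
17. Boatman goes to the right bank with the chlorine cylinder.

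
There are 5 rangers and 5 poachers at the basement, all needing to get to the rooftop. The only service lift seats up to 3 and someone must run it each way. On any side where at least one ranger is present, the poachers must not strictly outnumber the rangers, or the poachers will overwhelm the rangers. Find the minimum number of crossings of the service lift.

Counting alone: each trip to the rooftop takes at most 3 across and each return brings at least 1 back, so after t trips out (and t−1 returns) at most 3t − (t−1) of the 10 are across; that first reaches 10 at t = 5, so at least 9 crossings are needed.
The safety rule pushes this higher. Following every safe sequence of crossings, the most of the 10 that can be at the rooftop as the service lift arrives there on crossing 9 is 9 — never all 10.
So no plan with fewer than 11 crossings exists, and this one achieves 11:
1. 2 poachers → the rooftop.  (the basement: 5R 3P; the rooftop: 0R 2P)
2. 1 poacher ← the basement.  (the basement: 5R 4P; the rooftop: 0R 1P)
3. 3 poachers → the rooftop.  (the basement: 5R 1P; the rooftop: 0R 4P)
4. 1 poacher ← the basement.  (the basement: 5R 2P; the rooftop: 0R 3P)
5. 3 rangers → the rooftop.  (the basement: 2R 2P; the rooftop: 3R 3P)
6. 1 ranger and 1 poacher ← the basement.  (the basement: 3R 3P; the rooftop: 2R 2P)
7. 3 rangers → the rooftop.  (the basement: 0R 3P; the rooftop: 5R 2P)
8. 1 poacher ← the basement.  (the basement: 0R 4P; the rooftop: 5R 1P)
9. 2 poachers → the rooftop.  (the basement: 0R 2P; the rooftop: 5R 3P)
10. 1 poacher ← the basement.  (the basement: 0R 3P; the rooftop: 5R 2P)
11. 3 poachers → the rooftop.  (the basement: 0R 0P; the rooftop: 5R 5P)

11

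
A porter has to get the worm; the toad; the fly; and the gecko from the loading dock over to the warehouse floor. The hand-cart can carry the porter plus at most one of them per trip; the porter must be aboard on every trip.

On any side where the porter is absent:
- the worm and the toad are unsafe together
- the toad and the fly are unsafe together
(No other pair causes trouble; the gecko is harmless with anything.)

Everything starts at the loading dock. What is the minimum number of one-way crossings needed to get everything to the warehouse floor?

Counting alone: the porter can take at most 1 across per trip to the warehouse floor, so moving all 4 needs at least 4 loaded trips out, with a return between consecutive ones — at least 7 crossings.
The safety rule pushes this higher. Following every safe sequence of crossings, the most of the 4 that can be at the warehouse floor as the hand-cart arrives there on crossing 7 is 3 — never all 4.
So no plan with fewer than 9 crossings exists, and this one achieves 9:
1. Porter goes to the warehouse floor with the toad.  [the loading dock: the fly, the gecko, the worm | the warehouse floor: the toad]
2. Porter goes back to the loading dock alone.  [the loading dock: the fly, the gecko, the worm | the warehouse floor: the toad]
3. Porter goes to the warehouse floor with the worm.  [the loading dock: the fly, the gecko | the warehouse floor: the toad, the worm]
4. Porter goes back to the loading dock with the toad.  [the loading dock: the fly, the gecko, the toad | the warehouse floor: the worm]
5. Porter goes to the warehouse floor with the fly.  [the loading dock: the gecko, the toad | the warehouse floor: the fly, the worm]
6. Porter goes back to the loading dock alone.  [the loading dock: the gecko, the toad | the warehouse floor: the fly, the worm]
7. Porter goes to the warehouse floor with the gecko.  [the loading dock: the toad | the warehouse floor: the fly, the gecko, the worm]
8. Porter goes back to the loading dock alone.  [the loading dock: the toad | the warehouse floor: the fly, the gecko, the worm]
9. Porter goes to the warehouse floor with the toad.  [the loading dock: — | the warehouse floor: the fly, the gecko, the toad, the worm]

9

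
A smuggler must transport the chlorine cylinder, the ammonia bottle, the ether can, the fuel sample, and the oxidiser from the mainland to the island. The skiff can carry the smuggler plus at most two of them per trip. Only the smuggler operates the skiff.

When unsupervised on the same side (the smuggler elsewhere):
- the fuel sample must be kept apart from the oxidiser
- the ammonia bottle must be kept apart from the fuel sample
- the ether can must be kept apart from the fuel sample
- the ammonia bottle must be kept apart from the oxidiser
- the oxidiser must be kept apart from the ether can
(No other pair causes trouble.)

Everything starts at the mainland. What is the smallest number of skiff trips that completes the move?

Counting alone: the smuggler can take at most 2 across per trip to the island, so moving all 5 needs at least 3 loaded trips out, with a return between consecutive ones — at least 5 crossings.
The safety rule pushes this higher. Following every safe sequence of crossings, the most of the 5 that can be at the island as the skiff arrives there on crossing 5 is 4 — never all 5.
So no plan with fewer than 7 crossings exists, and this one achieves 7:
1. Smuggler goes to the island with the fuel sample and the oxidiser.
2. Smuggler goes back to the mainland with the fuel sample.
3. Smuggler goes to the island with the chlorine cylinder and the fuel sample.
4. Smuggler goes back to the mainland with the fuel sample.
5. Smuggler goes to the island with the ammonia bottle and the ether can.
6. Smuggler goes back to the mainland with the oxidiser.
7. Smuggler goes to the island with the fuel sample and the oxidiser.

7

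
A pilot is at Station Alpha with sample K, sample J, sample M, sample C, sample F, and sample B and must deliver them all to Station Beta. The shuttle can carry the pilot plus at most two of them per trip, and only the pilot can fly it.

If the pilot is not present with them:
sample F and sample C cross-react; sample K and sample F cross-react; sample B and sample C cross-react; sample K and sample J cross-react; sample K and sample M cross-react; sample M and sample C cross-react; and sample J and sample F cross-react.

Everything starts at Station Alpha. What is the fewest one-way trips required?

impossible

Whatever the first load, the items left behind include a forbidden pair without the pilot. No opening move is safe, so no plan exists.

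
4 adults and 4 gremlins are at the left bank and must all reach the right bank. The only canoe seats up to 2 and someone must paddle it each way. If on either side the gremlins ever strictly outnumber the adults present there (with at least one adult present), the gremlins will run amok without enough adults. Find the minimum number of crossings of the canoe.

impossible

Following every safe sequence of crossings from the start, the most of the 8 that can be at the right bank as the canoe arrives there on crossings 1, 3, 5 is 2, 3, 4 respectively; the best ever achieved is 4 of 8.
From crossing 7 on, no configuration arises that was not already reachable earlier: only 11 distinct safe configurations (who is on which side, and where the canoe is) can ever be reached, none of them has everyone across, and every continuation just revisits them. They are: 0 adults + 0 gremlins across (canoe back at the start); 0 adults + 1 gremlin across (canoe there); 0 adults + 1 gremlin across (canoe back at the start); 0 adults + 2 gremlins across (canoe there); 0 adults + 2 gremlins across (canoe back at the start); 0 adults + 3 gremlins across (canoe there); 0 adults + 3 gremlins across (canoe back at the start); 0 adults + 4 gremlins across (canoe there); 1 adult + 1 gremlin across (canoe there); 1 adult + 1 gremlin across (canoe back at the start); 2 adults + 2 gremlins across (canoe there). So no valid plan exists.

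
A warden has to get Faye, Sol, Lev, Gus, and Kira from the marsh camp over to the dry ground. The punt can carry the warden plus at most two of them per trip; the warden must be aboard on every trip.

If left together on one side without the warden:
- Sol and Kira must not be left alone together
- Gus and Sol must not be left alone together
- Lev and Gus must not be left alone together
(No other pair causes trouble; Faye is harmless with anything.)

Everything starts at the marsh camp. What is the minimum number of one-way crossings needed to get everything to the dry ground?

5

Counting alone: the warden can take at most 2 across per trip to the dry ground, so moving all 5 needs at least 3 loaded trips out, with a return between consecutive ones — at least 5 crossings.
The plan below uses exactly 5 crossings, so it is optimal:
1. Warden goes to the dry ground with Lev and Sol.
2. Warden goes back to the marsh camp alone.
3. Warden goes to the dry ground with Faye.
4. Warden goes back to the marsh camp alone.
5. Warden goes to the dry ground with Gus and Kira.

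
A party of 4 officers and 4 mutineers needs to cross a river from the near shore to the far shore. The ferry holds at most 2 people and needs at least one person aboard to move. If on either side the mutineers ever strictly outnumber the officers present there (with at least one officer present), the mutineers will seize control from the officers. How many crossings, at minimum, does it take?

Following every safe sequence of crossings from the start, the most of the 8 that can be at the far shore as the ferry arrives there on crossings 1, 3, 5 is 2, 3, 4 respectively; the best ever achieved is 4 of 8.
From crossing 7 on, no configuration arises that was not already reachable earlier: only 11 distinct safe configurations (who is on which side, and where the ferry is) can ever be reached, none of them has everyone across, and every continuation just revisits them. They are: 0 officers + 0 mutineers across (ferry back at the start); 0 officers + 1 mutineer across (ferry there); 0 officers + 1 mutineer across (ferry back at the start); 0 officers + 2 mutineers across (ferry there); 0 officers + 2 mutineers across (ferry back at the start); 0 officers + 3 mutineers across (ferry there); 0 officers + 3 mutineers across (ferry back at the start); 0 officers + 4 mutineers across (ferry there); 1 officer + 1 mutineer across (ferry there); 1 officer + 1 mutineer across (ferry back at the start); 2 officers + 2 mutineers across (ferry there). So no valid plan exists.

impossible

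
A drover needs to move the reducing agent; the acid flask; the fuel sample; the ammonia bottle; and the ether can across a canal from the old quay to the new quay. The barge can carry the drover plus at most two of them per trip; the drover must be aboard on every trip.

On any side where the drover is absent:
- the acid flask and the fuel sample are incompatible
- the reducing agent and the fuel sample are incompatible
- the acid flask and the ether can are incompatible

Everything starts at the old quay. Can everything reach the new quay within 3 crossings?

Counting alone: the drover can take at most 2 across per trip to the new quay, so moving all 5 needs at least 3 loaded trips out, with a return between consecutive ones — at least 5 crossings.
Since 3 < 5, 3 crossings cannot be enough. (The shortest complete plan in fact takes 5:)
1. Drover goes to the new quay with the acid flask and the reducing agent.  [the old quay: the ammonia bottle, the ether can, the fuel sample | the new quay: the acid flask, the reducing agent]
2. Drover goes back to the old quay alone.  [the old quay: the ammonia bottle, the ether can, the fuel sample | the new quay: the acid flask, the reducing agent]
3. Drover goes to the new quay with the ammonia bottle.  [the old quay: the ether can, the fuel sample | the new quay: the acid flask, the ammonia bottle, the reducing agent]
4. Drover goes back to the old quay alone.  [the old quay: the ether can, the fuel sample | the new quay: the acid flask, the ammonia bottle, the reducing agent]
5. Drover goes to the new quay with the ether can and the fuel sample.  [the old quay: — | the new quay: the acid flask, the ammonia bottle, the ether can, the fuel sample, the reducing agent]

No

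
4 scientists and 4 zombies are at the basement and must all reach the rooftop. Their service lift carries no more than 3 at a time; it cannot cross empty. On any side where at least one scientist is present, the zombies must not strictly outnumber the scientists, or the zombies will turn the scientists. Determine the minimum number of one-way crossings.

9

Counting alone: each trip to the rooftop takes at most 3 across and each return brings at least 1 back, so after t trips out (and t−1 returns) at most 3t − (t−1) of the 8 are across; that first reaches 8 at t = 4, so at least 7 crossings are needed.
The safety rule pushes this higher. Following every safe sequence of crossings, the most of the 8 that can be at the rooftop as the service lift arrives there on crossing 7 is 7 — never all 8.
So no plan with fewer than 9 crossings exists, and this one achieves 9:
1. 2 zombies → the rooftop.  (the basement: 4S 2Z; the rooftop: 0S 2Z)
2. 1 zombie ← the basement.  (the basement: 4S 3Z; the rooftop: 0S 1Z)
3. 3 zombies → the rooftop.  (the basement: 4S 0Z; the rooftop: 0S 4Z)
4. 1 zombie ← the basement.  (the basement: 4S 1Z; the rooftop: 0S 3Z)
5. 3 scientists → the rooftop.  (the basement: 1S 1Z; the rooftop: 3S 3Z)
6. 1 scientist and 1 zombie ← the basement.  (the basement: 2S 2Z; the rooftop: 2S 2Z)
7. 2 scientists → the rooftop.  (the basement: 0S 2Z; the rooftop: 4S 2Z)
8. 1 zombie ← the basement.  (the basement: 0S 3Z; the rooftop: 4S 1Z)
9. 3 zombies → the rooftop.  (the basement: 0S 0Z; the rooftop: 4S 4Z)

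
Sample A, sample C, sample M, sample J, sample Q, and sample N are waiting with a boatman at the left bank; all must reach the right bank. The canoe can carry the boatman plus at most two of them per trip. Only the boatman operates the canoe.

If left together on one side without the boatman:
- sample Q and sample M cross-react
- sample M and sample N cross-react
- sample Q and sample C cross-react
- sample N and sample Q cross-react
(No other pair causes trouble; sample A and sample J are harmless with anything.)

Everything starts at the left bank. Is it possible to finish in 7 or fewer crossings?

Counting alone: the boatman can take at most 2 across per trip to the right bank, so moving all 6 needs at least 3 loaded trips out, with a return between consecutive ones — at least 5 crossings.
The safety rule pushes this higher. Following every safe sequence of crossings, the most of the 6 that can be at the right bank as the canoe arrives there on crossings 5, 7 is 4, 5 respectively — never all 6.
So the move cannot be finished within 7 crossings. (The shortest complete plan takes 9:)
1. Boatman goes to the right bank with sample M and sample Q.  [the left bank: sample A, sample C, sample J, sample N | the right bank: sample M, sample Q]
2. Boatman goes back to the left bank with sample M.  [the left bank: sample A, sample C, sample J, sample M, sample N | the right bank: sample Q]
3. Boatman goes to the right bank with sample A and sample M.  [the left bank: sample C, sample J, sample N | the right bank: sample A, sample M, sample Q]
4. Boatman goes back to the left bank with sample M.  [the left bank: sample C, sample J, sample M, sample N | the right bank: sample A, sample Q]
5. Boatman goes to the right bank with sample C and sample M.  [the left bank: sample J, sample N | the right bank: sample A, sample C, sample M, sample Q]
6. Boatman goes back to the left bank with sample Q.  [the left bank: sample J, sample N, sample Q | the right bank: sample A, sample C, sample M]
7. Boatman goes to the right bank with sample J and sample Q.  [the left bank: sample N | the right bank: sample A, sample C, sample J, sample M, sample Q]
8. Boatman goes back to the left bank with sample Q.  [the left bank: sample N, sample Q | the right bank: sample A, sample C, sample J, sample M]
9. Boatman goes to the right bank with sample N and sample Q.  [the left bank: — | the right bank: sample A, sample C, sample J, sample M, sample N, sample Q]

No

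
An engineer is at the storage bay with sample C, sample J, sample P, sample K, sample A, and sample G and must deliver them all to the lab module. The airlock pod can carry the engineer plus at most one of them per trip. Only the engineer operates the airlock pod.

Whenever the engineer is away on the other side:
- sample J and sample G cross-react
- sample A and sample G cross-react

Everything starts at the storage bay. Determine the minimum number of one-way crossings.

Counting alone: the engineer can take at most 1 across per trip to the lab module, so moving all 6 needs at least 6 loaded trips out, with a return between consecutive ones — at least 11 crossings.
The safety rule pushes this higher. Following every safe sequence of crossings, the most of the 6 that can be at the lab module as the airlock pod arrives there on crossing 11 is 5 — never all 6.
So no plan with fewer than 13 crossings exists, and this one achieves 13:
1. Engineer goes to the lab module with sample G.  [the storage bay: sample A, sample C, sample J, sample K, sample P | the lab module: sample G]
2. Engineer goes back to the storage bay alone.  [the storage bay: sample A, sample C, sample J, sample K, sample P | the lab module: sample G]
3. Engineer goes to the lab module with sample C.  [the storage bay: sample A, sample J, sample K, sample P | the lab module: sample C, sample G]
4. Engineer goes back to the storage bay alone.  [the storage bay: sample A, sample J, sample K, sample P | the lab module: sample C, sample G]
5. Engineer goes to the lab module with sample J.  [the storage bay: sample A, sample K, sample P | the lab module: sample C, sample G, sample J]
6. Engineer goes back to the storage bay with sample G.  [the storage bay: sample A, sample G, sample K, sample P | the lab module: sample C, sample J]
7. Engineer goes to the lab module with sample A.  [the storage bay: sample G, sample K, sample P | the lab module: sample A, sample C, sample J]
8. Engineer goes back to the storage bay alone.  [the storage bay: sample G, sample K, sample P | the lab module: sample A, sample C, sample J]
9. Engineer goes to the lab module with sample P.  [the storage bay: sample G, sample K | the lab module: sample A, sample C, sample J, sample P]
10. Engineer goes back to the storage bay alone.  [the storage bay: sample G, sample K | the lab module: sample A, sample C, sample J, sample P]
11. Engineer goes to the lab module with sample K.  [the storage bay: sample G | the lab module: sample A, sample C, sample J, sample K, sample P]
12. Engineer goes back to the storage bay alone.  [the storage bay: sample G | the lab module: sample A, sample C, sample J, sample K, sample P]
13. Engineer goes to the lab module with sample G.  [the storage bay: — | the lab module: sample A, sample C, sample G, sample J, sample K, sample P]

13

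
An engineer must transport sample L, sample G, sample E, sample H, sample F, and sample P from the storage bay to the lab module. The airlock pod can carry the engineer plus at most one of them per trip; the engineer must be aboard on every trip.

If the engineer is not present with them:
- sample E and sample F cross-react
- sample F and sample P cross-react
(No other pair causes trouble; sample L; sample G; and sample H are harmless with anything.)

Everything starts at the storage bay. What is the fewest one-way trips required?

13

Counting alone: the engineer can take at most 1 across per trip to the lab module, so moving all 6 needs at least 6 loaded trips out, with a return between consecutive ones — at least 11 crossings.
The safety rule pushes this higher. Following every safe sequence of crossings, the most of the 6 that can be at the lab module as the airlock pod arrives there on crossing 11 is 5 — never all 6.
So no plan with fewer than 13 crossings exists, and this one achieves 13:
1. Engineer goes to the lab module with sample F.
2. Engineer goes back to the storage bay alone.
3. Engineer goes to the lab module with sample L.
4. Engineer goes back to the storage bay alone.
5. Engineer goes to the lab module with sample G.
6. Engineer goes back to the storage bay alone.
7. Engineer goes to the lab module with sample E.
8. Engineer goes back to the storage bay with sample F.
9. Engineer goes to the lab module with sample P.
10. Engineer goes back to the storage bay alone.
11. Engineer goes to the lab module with sample H.
12. Engineer goes back to the storage bay alone.
13. Engineer goes to the lab module with sample F.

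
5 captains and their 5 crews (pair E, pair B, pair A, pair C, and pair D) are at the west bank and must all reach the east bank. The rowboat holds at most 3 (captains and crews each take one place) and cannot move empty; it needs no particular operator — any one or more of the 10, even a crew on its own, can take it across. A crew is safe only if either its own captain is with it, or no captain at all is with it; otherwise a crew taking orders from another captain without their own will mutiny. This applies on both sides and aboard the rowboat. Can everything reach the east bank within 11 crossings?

Yes

Yes — this plan uses 11 crossings (≤ 11):
1. captain E and crew E cross → the east bank.
2. captain E crosses ← the west bank.
3. crew A, crew B, and crew C cross → the east bank.
4. crew E crosses ← the west bank.
5. captain A, captain B, and captain C cross → the east bank.
6. captain B and crew B cross ← the west bank.
7. captain B, captain D, and captain E cross → the east bank.
8. crew A crosses ← the west bank.
9. crew B and crew E cross → the east bank.
10. crew E crosses ← the west bank.
11. crew A, crew D, and crew E cross → the east bank.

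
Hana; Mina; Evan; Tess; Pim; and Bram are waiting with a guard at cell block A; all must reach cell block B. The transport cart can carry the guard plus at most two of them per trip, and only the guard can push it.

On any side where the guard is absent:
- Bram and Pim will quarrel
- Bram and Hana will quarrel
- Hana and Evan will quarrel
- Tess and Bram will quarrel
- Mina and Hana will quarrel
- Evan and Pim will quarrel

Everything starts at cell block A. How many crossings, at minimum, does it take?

impossible

Whatever the first load, the items left behind include a forbidden pair without the guard. No opening move is safe, so no plan exists.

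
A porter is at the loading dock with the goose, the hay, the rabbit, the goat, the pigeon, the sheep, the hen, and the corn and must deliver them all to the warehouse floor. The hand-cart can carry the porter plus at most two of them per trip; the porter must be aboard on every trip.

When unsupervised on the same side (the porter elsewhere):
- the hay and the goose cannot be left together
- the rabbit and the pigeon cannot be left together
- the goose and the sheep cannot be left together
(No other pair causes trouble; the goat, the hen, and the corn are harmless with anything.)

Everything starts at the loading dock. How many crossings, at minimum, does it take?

Counting alone: the porter can take at most 2 across per trip to the warehouse floor, so moving all 8 needs at least 4 loaded trips out, with a return between consecutive ones — at least 7 crossings.
The safety rule pushes this higher. Following every safe sequence of crossings, the most of the 8 that can be at the warehouse floor as the hand-cart arrives there on crossing 7 is 7 — never all 8.
So no plan with fewer than 9 crossings exists, and this one achieves 9:
1. Porter goes to the warehouse floor with the goose and the rabbit.
2. Porter goes back to the loading dock alone.
3. Porter goes to the warehouse floor with the hay.
4. Porter goes back to the loading dock with the goose.
5. Porter goes to the warehouse floor with the goat and the sheep.
6. Porter goes back to the loading dock alone.
7. Porter goes to the warehouse floor with the corn and the hen.
8. Porter goes back to the loading dock alone.
9. Porter goes to the warehouse floor with the goose and the pigeon.

9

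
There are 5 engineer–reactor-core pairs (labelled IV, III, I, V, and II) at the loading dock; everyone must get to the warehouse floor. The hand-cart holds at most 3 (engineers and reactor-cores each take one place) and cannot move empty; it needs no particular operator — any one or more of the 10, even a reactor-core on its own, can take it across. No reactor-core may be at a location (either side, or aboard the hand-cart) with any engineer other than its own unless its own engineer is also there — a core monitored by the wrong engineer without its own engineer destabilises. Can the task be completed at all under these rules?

1. engineer IV and reactor-core IV cross → the warehouse floor.
2. engineer IV crosses ← the loading dock.
3. reactor-core I, reactor-core III, and reactor-core V cross → the warehouse floor.
4. reactor-core IV crosses ← the loading dock.
5. engineer I, engineer III, and engineer V cross → the warehouse floor.
6. engineer III and reactor-core III cross ← the loading dock.
7. engineer II, engineer III, and engineer IV cross → the warehouse floor.
8. reactor-core I crosses ← the loading dock.
9. reactor-core III and reactor-core IV cross → the warehouse floor.
10. reactor-core IV crosses ← the loading dock.
11. reactor-core I, reactor-core II, and reactor-core IV cross → the warehouse floor.

Yes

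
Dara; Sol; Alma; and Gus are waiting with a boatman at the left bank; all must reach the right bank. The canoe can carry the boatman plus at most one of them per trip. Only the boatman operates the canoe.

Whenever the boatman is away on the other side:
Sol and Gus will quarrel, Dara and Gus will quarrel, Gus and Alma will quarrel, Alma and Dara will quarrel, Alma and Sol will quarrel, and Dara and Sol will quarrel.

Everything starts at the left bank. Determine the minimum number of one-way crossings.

Whatever the first load, the items left behind include a forbidden pair without the boatman. No opening move is safe, so no plan exists.

impossible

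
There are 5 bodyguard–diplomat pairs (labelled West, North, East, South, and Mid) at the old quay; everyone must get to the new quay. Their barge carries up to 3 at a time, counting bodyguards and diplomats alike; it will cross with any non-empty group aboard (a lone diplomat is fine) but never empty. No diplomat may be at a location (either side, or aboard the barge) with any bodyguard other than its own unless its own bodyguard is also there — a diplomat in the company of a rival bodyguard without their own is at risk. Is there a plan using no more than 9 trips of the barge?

No

Counting alone: each trip to the new quay takes at most 3 across and each return brings at least 1 back, so after t trips out (and t−1 returns) at most 3t − (t−1) of the 10 are across; that first reaches 10 at t = 5, so at least 9 crossings are needed.
The safety rule pushes this higher. Following every safe sequence of crossings, the most of the 10 that can be at the new quay as the barge arrives there on crossing 9 is 9 — never all 10.
So the move cannot be finished within 9 crossings. (The shortest complete plan takes 11:)
1. bodyguard West and diplomat West cross → the new quay.
2. bodyguard West crosses ← the old quay.
3. diplomat East, diplomat North, and diplomat South cross → the new quay.
4. diplomat West crosses ← the old quay.
5. bodyguard East, bodyguard North, and bodyguard South cross → the new quay.
6. bodyguard North and diplomat North cross ← the old quay.
7. bodyguard Mid, bodyguard North, and bodyguard West cross → the new quay.
8. diplomat East crosses ← the old quay.
9. diplomat North and diplomat West cross → the new quay.
10. diplomat West crosses ← the old quay.
11. diplomat East, diplomat Mid, and diplomat West cross → the new quay.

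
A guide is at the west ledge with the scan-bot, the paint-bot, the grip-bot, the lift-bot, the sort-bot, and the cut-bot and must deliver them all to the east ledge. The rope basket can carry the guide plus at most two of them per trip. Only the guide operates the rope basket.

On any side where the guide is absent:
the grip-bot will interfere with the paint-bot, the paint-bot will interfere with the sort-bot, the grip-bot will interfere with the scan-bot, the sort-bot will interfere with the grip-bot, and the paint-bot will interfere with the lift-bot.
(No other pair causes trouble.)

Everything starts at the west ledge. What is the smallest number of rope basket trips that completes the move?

Counting alone: the guide can take at most 2 across per trip to the east ledge, so moving all 6 needs at least 3 loaded trips out, with a return between consecutive ones — at least 5 crossings.
The safety rule pushes this higher. Following every safe sequence of crossings, the most of the 6 that can be at the east ledge as the rope basket arrives there on crossings 5, 7 is 4, 5 respectively — never all 6.
So no plan with fewer than 9 crossings exists, and this one achieves 9:
1. Guide goes to the east ledge with the grip-bot and the paint-bot.  [the west ledge: the cut-bot, the lift-bot, the scan-bot, the sort-bot | the east ledge: the grip-bot, the paint-bot]
2. Guide goes back to the west ledge with the paint-bot.  [the west ledge: the cut-bot, the lift-bot, the paint-bot, the scan-bot, the sort-bot | the east ledge: the grip-bot]
3. Guide goes to the east ledge with the paint-bot and the scan-bot.  [the west ledge: the cut-bot, the lift-bot, the sort-bot | the east ledge: the grip-bot, the paint-bot, the scan-bot]
4. Guide goes back to the west ledge with the grip-bot.  [the west ledge: the cut-bot, the grip-bot, the lift-bot, the sort-bot | the east ledge: the paint-bot, the scan-bot]
5. Guide goes to the east ledge with the cut-bot and the grip-bot.  [the west ledge: the lift-bot, the sort-bot | the east ledge: the cut-bot, the grip-bot, the paint-bot, the scan-bot]
6. Guide goes back to the west ledge with the grip-bot.  [the west ledge: the grip-bot, the lift-bot, the sort-bot | the east ledge: the cut-bot, the paint-bot, the scan-bot]
7. Guide goes to the east ledge with the lift-bot and the sort-bot.  [the west ledge: the grip-bot | the east ledge: the cut-bot, the lift-bot, the paint-bot, the scan-bot, the sort-bot]
8. Guide goes back to the west ledge with the paint-bot.  [the west ledge: the grip-bot, the paint-bot | the east ledge: the cut-bot, the lift-bot, the scan-bot, the sort-bot]
9. Guide goes to the east ledge with the grip-bot and the paint-bot.  [the west ledge: — | the east ledge: the cut-bot, the grip-bot, the lift-bot, the paint-bot, the scan-bot, the sort-bot]

9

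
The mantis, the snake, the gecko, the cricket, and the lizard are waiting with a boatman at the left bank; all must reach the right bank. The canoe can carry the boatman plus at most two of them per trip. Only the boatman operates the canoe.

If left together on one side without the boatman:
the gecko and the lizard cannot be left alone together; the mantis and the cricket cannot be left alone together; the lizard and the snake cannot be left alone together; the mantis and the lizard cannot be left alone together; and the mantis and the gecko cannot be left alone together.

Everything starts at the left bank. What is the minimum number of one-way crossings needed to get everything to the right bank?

7

Counting alone: the boatman can take at most 2 across per trip to the right bank, so moving all 5 needs at least 3 loaded trips out, with a return between consecutive ones — at least 5 crossings.
The safety rule pushes this higher. Following every safe sequence of crossings, the most of the 5 that can be at the right bank as the canoe arrives there on crossing 5 is 4 — never all 5.
So no plan with fewer than 7 crossings exists, and this one achieves 7:
1. Boatman goes to the right bank with the lizard and the mantis.
2. Boatman goes back to the left bank with the mantis.
3. Boatman goes to the right bank with the mantis and the snake.
4. Boatman goes back to the left bank with the lizard.
5. Boatman goes to the right bank with the cricket and the gecko.
6. Boatman goes back to the left bank with the mantis.
7. Boatman goes to the right bank with the lizard and the mantis.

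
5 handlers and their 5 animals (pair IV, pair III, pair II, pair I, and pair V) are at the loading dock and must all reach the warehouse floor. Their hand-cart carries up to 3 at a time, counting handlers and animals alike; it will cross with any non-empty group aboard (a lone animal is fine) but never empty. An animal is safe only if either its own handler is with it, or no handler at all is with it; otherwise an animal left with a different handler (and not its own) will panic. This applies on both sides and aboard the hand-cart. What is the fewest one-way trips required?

11

Counting alone: each trip to the warehouse floor takes at most 3 across and each return brings at least 1 back, so after t trips out (and t−1 returns) at most 3t − (t−1) of the 10 are across; that first reaches 10 at t = 5, so at least 9 crossings are needed.
The safety rule pushes this higher. Following every safe sequence of crossings, the most of the 10 that can be at the warehouse floor as the hand-cart arrives there on crossing 9 is 9 — never all 10.
So no plan with fewer than 11 crossings exists, and this one achieves 11:
1. animal IV and handler IV cross → the warehouse floor.
2. handler IV crosses ← the loading dock.
3. animal I, animal II, and animal III cross → the warehouse floor.
4. animal IV crosses ← the loading dock.
5. handler I, handler II, and handler III cross → the warehouse floor.
6. animal III and handler III cross ← the loading dock.
7. handler III, handler IV, and handler V cross → the warehouse floor.
8. animal II crosses ← the loading dock.
9. animal III and animal IV cross → the warehouse floor.
10. animal IV crosses ← the loading dock.
11. animal II, animal IV, and animal V cross → the warehouse floor.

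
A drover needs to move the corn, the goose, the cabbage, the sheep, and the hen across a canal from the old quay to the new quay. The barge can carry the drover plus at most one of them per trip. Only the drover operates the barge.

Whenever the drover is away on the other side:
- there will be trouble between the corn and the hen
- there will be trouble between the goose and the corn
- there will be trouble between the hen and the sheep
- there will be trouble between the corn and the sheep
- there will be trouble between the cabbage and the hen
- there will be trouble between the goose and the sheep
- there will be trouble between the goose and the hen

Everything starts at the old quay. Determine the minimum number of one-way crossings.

impossible

Whatever the first load, the items left behind include a forbidden pair without the drover. No opening move is safe, so no plan exists.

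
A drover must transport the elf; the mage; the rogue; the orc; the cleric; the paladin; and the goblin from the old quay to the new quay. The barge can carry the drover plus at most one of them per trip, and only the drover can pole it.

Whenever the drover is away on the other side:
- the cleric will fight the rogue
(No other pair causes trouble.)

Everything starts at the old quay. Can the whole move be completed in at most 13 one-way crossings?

Yes — this plan uses 13 crossings (≤ 13):
1. Drover goes to the new quay with the rogue.  [the old quay: the cleric, the elf, the goblin, the mage, the orc, the paladin | the new quay: the rogue]
2. Drover goes back to the old quay alone.  [the old quay: the cleric, the elf, the goblin, the mage, the orc, the paladin | the new quay: the rogue]
3. Drover goes to the new quay with the elf.  [the old quay: the cleric, the goblin, the mage, the orc, the paladin | the new quay: the elf, the rogue]
4. Drover goes back to the old quay alone.  [the old quay: the cleric, the goblin, the mage, the orc, the paladin | the new quay: the elf, the rogue]
5. Drover goes to the new quay with the mage.  [the old quay: the cleric, the goblin, the orc, the paladin | the new quay: the elf, the mage, the rogue]
6. Drover goes back to the old quay alone.  [the old quay: the cleric, the goblin, the orc, the paladin | the new quay: the elf, the mage, the rogue]
7. Drover goes to the new quay with the orc.  [the old quay: the cleric, the goblin, the paladin | the new quay: the elf, the mage, the orc, the rogue]
8. Drover goes back to the old quay alone.  [the old quay: the cleric, the goblin, the paladin | the new quay: the elf, the mage, the orc, the rogue]
9. Drover goes to the new quay with the paladin.  [the old quay: the cleric, the goblin | the new quay: the elf, the mage, the orc, the paladin, the rogue]
10. Drover goes back to the old quay alone.  [the old quay: the cleric, the goblin | the new quay: the elf, the mage, the orc, the paladin, the rogue]
11. Drover goes to the new quay with the goblin.  [the old quay: the cleric | the new quay: the elf, the goblin, the mage, the orc, the paladin, the rogue]
12. Drover goes back to the old quay alone.  [the old quay: the cleric | the new quay: the elf, the goblin, the mage, the orc, the paladin, the rogue]
13. Drover goes to the new quay with the cleric.  [the old quay: — | the new quay: the cleric, the elf, the goblin, the mage, the orc, the paladin, the rogue]

Yes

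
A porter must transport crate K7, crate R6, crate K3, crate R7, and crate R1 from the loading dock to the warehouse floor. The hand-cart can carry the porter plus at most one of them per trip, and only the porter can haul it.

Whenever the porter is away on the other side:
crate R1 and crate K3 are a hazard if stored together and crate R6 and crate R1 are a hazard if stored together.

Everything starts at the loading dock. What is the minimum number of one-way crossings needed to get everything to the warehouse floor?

Counting alone: the porter can take at most 1 across per trip to the warehouse floor, so moving all 5 needs at least 5 loaded trips out, with a return between consecutive ones — at least 9 crossings.
The safety rule pushes this higher. Following every safe sequence of crossings, the most of the 5 that can be at the warehouse floor as the hand-cart arrives there on crossing 9 is 4 — never all 5.
So no plan with fewer than 11 crossings exists, and this one achieves 11:
1. Porter goes to the warehouse floor with crate R1.
2. Porter goes back to the loading dock alone.
3. Porter goes to the warehouse floor with crate K7.
4. Porter goes back to the loading dock alone.
5. Porter goes to the warehouse floor with crate R6.
6. Porter goes back to the loading dock with crate R1.
7. Porter goes to the warehouse floor with crate K3.
8. Porter goes back to the loading dock alone.
9. Porter goes to the warehouse floor with crate R7.
10. Porter goes back to the loading dock alone.
11. Porter goes to the warehouse floor with crate R1.

11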